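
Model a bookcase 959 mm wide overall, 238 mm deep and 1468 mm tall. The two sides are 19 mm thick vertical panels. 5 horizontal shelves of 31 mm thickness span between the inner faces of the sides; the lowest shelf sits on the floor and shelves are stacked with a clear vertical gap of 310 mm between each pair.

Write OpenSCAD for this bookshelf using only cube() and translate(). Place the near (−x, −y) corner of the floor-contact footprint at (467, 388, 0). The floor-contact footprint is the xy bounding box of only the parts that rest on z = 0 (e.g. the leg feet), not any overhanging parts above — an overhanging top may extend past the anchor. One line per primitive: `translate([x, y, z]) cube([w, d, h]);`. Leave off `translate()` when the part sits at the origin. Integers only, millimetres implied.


translate([467, 388, 0]) cube([19, 238, 1468]);
translate([1407, 388, 0]) cube([19, 238, 1468]);
translate([486, 388, 0]) cube([921, 238, 31]);
translate([486, 388, 341]) cube([921, 238, 31]);
translate([486, 388, 682]) cube([921, 238, 31]);
translate([486, 388, 1023]) cube([921, 238, 31]);
translate([486, 388, 1364]) cube([921, 238, 31]);


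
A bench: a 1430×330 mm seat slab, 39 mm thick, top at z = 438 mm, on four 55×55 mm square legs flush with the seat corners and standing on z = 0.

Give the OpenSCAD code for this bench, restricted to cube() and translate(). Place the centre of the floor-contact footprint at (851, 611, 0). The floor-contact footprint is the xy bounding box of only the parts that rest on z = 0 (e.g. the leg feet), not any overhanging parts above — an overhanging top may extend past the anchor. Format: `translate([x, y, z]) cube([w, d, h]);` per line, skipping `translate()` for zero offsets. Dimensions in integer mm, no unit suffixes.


translate([136, 446, 399]) cube([1430, 330, 39]);
translate([136, 446, 0]) cube([55, 55, 399]);
translate([136, 721, 0]) cube([55, 55, 399]);
translate([1511, 446, 0]) cube([55, 55, 399]);
translate([1511, 721, 0]) cube([55, 55, 399]);


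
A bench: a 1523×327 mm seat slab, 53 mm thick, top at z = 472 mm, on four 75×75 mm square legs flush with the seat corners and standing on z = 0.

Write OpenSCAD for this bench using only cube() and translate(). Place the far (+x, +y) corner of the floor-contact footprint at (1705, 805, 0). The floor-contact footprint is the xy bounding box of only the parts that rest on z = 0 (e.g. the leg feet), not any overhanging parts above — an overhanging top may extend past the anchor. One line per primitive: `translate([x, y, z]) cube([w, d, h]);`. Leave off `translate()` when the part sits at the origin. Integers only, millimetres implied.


translate([182, 478, 419]) cube([1523, 327, 53]);
translate([182, 478, 0]) cube([75, 75, 419]);
translate([182, 730, 0]) cube([75, 75, 419]);
translate([1630, 478, 0]) cube([75, 75, 419]);
translate([1630, 730, 0]) cube([75, 75, 419]);


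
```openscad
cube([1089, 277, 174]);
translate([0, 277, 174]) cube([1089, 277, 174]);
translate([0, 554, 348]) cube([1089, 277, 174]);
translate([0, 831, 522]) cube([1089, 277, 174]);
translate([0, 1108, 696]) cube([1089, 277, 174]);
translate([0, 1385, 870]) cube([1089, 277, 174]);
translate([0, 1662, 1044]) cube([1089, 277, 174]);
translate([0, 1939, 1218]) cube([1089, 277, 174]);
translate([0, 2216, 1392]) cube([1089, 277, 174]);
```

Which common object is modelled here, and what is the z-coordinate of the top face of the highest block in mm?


A staircase. The total rise is 1566 mm.

9 identical blocks, each offset up and back from the previous — a staircase. Each step is 174 mm tall and there are 9 of them, so the total rise is 9 × 174 = 1566 mm.


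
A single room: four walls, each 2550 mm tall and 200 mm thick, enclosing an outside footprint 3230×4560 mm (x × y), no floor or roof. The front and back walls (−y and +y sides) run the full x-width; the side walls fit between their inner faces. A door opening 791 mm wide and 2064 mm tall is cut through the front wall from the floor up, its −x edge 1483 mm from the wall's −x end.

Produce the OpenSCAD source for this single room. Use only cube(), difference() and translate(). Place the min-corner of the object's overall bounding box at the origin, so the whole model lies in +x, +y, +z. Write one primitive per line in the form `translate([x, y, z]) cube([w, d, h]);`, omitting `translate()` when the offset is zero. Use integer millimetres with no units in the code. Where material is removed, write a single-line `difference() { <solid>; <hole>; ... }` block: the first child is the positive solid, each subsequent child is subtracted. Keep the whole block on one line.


difference() { cube([3230, 200, 2550]); translate([1483, 0, 0]) cube([791, 200, 2064]); }
translate([0, 4360, 0]) cube([3230, 200, 2550]);
translate([0, 200, 0]) cube([200, 4160, 2550]);
translate([3030, 200, 0]) cube([200, 4160, 2550]);


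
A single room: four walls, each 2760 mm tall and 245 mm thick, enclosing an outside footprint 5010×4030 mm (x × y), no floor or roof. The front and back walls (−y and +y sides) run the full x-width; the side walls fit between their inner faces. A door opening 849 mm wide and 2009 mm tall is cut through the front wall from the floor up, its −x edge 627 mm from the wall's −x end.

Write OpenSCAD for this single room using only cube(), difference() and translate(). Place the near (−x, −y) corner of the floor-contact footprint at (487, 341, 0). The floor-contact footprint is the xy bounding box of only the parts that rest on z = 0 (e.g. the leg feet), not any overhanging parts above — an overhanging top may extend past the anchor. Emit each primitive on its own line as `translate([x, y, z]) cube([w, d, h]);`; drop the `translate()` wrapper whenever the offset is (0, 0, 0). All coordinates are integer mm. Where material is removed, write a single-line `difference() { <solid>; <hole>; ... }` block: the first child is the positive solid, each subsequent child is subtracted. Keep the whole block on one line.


difference() { translate([487, 341, 0]) cube([5010, 245, 2760]); translate([1114, 341, 0]) cube([849, 245, 2009]); }
translate([487, 4126, 0]) cube([5010, 245, 2760]);
translate([487, 586, 0]) cube([245, 3540, 2760]);
translate([5252, 586, 0]) cube([245, 3540, 2760]);


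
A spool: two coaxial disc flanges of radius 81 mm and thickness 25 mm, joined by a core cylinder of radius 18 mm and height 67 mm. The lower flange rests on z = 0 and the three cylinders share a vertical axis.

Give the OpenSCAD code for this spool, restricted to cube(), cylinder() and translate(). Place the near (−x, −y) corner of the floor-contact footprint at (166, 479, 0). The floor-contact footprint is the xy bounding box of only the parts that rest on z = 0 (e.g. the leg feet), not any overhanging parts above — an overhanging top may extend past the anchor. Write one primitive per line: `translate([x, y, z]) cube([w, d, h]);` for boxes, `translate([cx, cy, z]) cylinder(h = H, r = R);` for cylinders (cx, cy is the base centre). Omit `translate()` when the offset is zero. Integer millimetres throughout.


translate([247, 560, 0]) cylinder(h = 25, r = 81);
translate([247, 560, 25]) cylinder(h = 67, r = 18);
translate([247, 560, 92]) cylinder(h = 25, r = 81);


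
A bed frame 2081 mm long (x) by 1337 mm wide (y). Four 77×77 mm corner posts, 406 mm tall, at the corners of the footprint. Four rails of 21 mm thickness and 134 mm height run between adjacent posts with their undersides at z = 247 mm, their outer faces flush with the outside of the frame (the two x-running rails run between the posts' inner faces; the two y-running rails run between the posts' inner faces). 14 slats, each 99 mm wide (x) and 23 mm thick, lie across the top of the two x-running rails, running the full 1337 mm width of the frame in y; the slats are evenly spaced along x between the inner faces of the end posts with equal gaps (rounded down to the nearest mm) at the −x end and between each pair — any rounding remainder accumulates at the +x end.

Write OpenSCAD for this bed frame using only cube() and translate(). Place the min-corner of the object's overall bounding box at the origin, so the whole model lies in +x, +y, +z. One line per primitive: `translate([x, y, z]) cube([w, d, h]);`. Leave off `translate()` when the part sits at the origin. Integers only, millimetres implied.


// slat z = rail_z + rail_h = 247 + 134 = 381
// slat gap = ⌊(1927 − 14·99) / 15⌋ = 36
cube([77, 77, 406]);
translate([0, 1260, 0]) cube([77, 77, 406]);
translate([2004, 0, 0]) cube([77, 77, 406]);
translate([2004, 1260, 0]) cube([77, 77, 406]);
translate([77, 0, 247]) cube([1927, 21, 134]);
translate([77, 1316, 247]) cube([1927, 21, 134]);
translate([0, 77, 247]) cube([21, 1183, 134]);
translate([2060, 77, 247]) cube([21, 1183, 134]);
translate([113, 0, 381]) cube([99, 1337, 23]);
translate([248, 0, 381]) cube([99, 1337, 23]);
translate([383, 0, 381]) cube([99, 1337, 23]);
translate([518, 0, 381]) cube([99, 1337, 23]);
translate([653, 0, 381]) cube([99, 1337, 23]);
translate([788, 0, 381]) cube([99, 1337, 23]);
translate([923, 0, 381]) cube([99, 1337, 23]);
translate([1058, 0, 381]) cube([99, 1337, 23]);
translate([1193, 0, 381]) cube([99, 1337, 23]);
translate([1328, 0, 381]) cube([99, 1337, 23]);
translate([1463, 0, 381]) cube([99, 1337, 23]);
translate([1598, 0, 381]) cube([99, 1337, 23]);
translate([1733, 0, 381]) cube([99, 1337, 23]);
translate([1868, 0, 381]) cube([99, 1337, 23]);


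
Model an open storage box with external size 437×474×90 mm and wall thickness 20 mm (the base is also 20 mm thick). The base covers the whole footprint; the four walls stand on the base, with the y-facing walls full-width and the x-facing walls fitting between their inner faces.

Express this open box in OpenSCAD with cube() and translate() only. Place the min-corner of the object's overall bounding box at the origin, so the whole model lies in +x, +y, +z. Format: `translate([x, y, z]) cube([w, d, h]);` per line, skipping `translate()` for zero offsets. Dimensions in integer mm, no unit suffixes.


cube([437, 474, 20]);
translate([0, 0, 20]) cube([437, 20, 70]);
translate([0, 454, 20]) cube([437, 20, 70]);
translate([0, 20, 20]) cube([20, 434, 70]);
translate([417, 20, 20]) cube([20, 434, 70]);


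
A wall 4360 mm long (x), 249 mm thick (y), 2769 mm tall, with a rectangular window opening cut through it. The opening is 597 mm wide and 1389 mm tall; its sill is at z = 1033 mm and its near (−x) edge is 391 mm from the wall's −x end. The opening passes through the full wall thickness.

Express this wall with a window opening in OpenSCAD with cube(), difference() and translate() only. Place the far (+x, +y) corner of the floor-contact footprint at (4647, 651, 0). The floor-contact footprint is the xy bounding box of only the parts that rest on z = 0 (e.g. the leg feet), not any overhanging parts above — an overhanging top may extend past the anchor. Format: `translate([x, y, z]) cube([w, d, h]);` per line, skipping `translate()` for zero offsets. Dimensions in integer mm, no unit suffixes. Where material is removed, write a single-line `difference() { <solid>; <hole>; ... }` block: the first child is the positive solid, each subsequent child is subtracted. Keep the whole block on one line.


difference() { translate([287, 402, 0]) cube([4360, 249, 2769]); translate([678, 402, 1033]) cube([597, 249, 1389]); }


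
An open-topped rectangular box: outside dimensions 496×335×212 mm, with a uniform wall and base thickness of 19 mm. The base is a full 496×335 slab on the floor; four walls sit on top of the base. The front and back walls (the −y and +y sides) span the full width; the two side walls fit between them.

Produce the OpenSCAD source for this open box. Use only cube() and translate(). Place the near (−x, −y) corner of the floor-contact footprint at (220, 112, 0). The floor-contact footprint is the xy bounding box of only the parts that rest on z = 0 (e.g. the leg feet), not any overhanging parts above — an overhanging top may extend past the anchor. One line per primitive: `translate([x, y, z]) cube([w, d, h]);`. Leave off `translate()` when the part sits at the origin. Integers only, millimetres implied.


translate([220, 112, 0]) cube([496, 335, 19]);
translate([220, 112, 19]) cube([496, 19, 193]);
translate([220, 428, 19]) cube([496, 19, 193]);
translate([220, 131, 19]) cube([19, 297, 193]);
translate([697, 131, 19]) cube([19, 297, 193]);


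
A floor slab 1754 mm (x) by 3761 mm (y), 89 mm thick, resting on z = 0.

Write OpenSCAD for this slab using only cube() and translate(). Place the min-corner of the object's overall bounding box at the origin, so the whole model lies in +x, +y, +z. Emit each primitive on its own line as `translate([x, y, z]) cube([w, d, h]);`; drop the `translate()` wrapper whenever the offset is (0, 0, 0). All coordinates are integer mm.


cube([1754, 3761, 89]);


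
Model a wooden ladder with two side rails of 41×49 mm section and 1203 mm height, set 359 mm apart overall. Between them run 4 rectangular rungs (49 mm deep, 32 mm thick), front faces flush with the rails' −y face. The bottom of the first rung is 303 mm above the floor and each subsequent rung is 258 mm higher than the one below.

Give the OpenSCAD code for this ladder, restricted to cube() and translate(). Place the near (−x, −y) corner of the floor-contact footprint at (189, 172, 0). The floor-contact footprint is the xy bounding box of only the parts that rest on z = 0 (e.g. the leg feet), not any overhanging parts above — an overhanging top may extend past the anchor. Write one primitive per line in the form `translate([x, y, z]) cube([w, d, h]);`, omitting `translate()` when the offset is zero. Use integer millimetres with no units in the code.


// rung span = 359 - 2*41 = 277
// rung[k] z = 303 + k*258
translate([189, 172, 0]) cube([41, 49, 1203]);
translate([507, 172, 0]) cube([41, 49, 1203]);
translate([230, 172, 303]) cube([277, 49, 32]);
translate([230, 172, 561]) cube([277, 49, 32]);
translate([230, 172, 819]) cube([277, 49, 32]);
translate([230, 172, 1077]) cube([277, 49, 32]);


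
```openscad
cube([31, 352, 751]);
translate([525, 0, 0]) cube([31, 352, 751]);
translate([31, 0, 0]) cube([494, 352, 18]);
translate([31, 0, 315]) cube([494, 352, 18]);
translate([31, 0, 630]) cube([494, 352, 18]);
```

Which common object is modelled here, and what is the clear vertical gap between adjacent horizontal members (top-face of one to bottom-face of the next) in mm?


A bookshelf. The clear shelf gap is 297 mm.

Two tall side panels with 3 horizontal boards between them — a bookshelf. The first two shelf undersides are at z = 0 and z = 315; with shelf thickness 18, the clear gap is 315 − 0 − 18 = 297 mm.


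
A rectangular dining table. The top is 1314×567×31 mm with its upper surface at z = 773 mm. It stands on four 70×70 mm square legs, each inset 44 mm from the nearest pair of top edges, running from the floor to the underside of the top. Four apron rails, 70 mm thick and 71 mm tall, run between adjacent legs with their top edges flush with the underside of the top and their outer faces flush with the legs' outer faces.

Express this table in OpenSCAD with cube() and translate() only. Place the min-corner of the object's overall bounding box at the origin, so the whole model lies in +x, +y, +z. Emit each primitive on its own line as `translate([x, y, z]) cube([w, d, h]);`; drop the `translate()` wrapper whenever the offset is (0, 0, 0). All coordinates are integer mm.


// leg_h = 773 - 31 = 742
// apron z = 742 - 71 = 671
translate([0, 0, 742]) cube([1314, 567, 31]);
translate([44, 44, 0]) cube([70, 70, 742]);
translate([1200, 44, 0]) cube([70, 70, 742]);
translate([44, 453, 0]) cube([70, 70, 742]);
translate([1200, 453, 0]) cube([70, 70, 742]);
translate([114, 44, 671]) cube([1086, 70, 71]);
translate([114, 453, 671]) cube([1086, 70, 71]);
translate([44, 114, 671]) cube([70, 339, 71]);
translate([1200, 114, 671]) cube([70, 339, 71]);


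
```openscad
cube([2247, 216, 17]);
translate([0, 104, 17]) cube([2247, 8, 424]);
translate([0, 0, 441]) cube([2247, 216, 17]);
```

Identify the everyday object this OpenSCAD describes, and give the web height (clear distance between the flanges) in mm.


An I-beam. The web height is 424 mm.

Two wide flanges with a thin centred web — an I-beam. Overall 458 mm minus two 17 mm flanges gives a web of 458 − 2·17 = 424 mm.


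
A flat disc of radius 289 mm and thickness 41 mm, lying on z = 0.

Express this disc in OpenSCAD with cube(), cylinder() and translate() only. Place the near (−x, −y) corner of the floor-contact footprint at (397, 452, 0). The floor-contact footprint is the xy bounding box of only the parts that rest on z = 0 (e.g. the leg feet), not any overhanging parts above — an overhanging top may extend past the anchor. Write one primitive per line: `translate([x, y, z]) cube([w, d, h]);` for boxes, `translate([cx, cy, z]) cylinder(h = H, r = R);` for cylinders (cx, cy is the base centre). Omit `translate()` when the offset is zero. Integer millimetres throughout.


translate([686, 741, 0]) cylinder(h = 41, r = 289);


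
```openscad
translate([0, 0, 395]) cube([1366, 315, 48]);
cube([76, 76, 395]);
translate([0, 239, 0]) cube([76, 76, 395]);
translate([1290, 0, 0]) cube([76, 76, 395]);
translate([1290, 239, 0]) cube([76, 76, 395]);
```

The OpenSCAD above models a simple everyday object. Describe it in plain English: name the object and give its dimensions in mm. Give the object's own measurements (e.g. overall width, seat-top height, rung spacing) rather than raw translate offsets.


A long wooden bench with a 1366 mm (x) × 315 mm (y) seat, 48 mm thick, its top surface 443 mm above the floor. Four 76 mm square legs at the seat corners, flush with the edges, run from z = 0 to the seat underside.


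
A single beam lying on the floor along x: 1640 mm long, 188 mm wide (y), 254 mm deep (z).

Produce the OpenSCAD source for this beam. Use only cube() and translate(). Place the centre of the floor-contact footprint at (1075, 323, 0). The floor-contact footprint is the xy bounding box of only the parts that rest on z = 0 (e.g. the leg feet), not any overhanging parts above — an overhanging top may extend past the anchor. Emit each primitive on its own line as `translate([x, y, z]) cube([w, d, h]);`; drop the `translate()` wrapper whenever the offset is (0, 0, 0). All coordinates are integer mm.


translate([255, 229, 0]) cube([1640, 188, 254]);


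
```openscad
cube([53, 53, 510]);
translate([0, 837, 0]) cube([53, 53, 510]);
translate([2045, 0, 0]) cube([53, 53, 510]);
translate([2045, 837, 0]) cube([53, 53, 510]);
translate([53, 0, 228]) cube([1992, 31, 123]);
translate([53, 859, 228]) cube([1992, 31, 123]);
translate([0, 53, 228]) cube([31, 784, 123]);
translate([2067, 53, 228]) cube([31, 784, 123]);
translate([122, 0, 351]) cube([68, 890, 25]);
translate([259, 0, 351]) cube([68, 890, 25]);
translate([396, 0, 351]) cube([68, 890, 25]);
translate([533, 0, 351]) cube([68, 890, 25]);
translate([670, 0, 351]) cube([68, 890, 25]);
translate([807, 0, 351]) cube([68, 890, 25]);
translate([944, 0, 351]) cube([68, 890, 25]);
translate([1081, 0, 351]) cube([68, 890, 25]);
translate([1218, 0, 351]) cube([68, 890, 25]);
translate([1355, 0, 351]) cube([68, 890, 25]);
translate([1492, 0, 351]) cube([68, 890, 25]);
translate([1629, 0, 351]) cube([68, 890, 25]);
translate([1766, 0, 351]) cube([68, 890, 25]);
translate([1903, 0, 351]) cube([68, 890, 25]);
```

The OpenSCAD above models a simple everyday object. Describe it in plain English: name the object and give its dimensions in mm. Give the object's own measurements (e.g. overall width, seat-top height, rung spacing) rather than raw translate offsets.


A bed frame 2098 mm long (x) by 890 mm wide (y). Four 53×53 mm corner posts, 510 mm tall, at the corners of the footprint. Four rails of 31 mm thickness and 123 mm height run between adjacent posts with their undersides at z = 228 mm, their outer faces flush with the outside of the frame (the two x-running rails run between the posts' inner faces; the two y-running rails run between the posts' inner faces). 14 slats, each 68 mm wide (x) and 25 mm thick, lie across the top of the two x-running rails, running the full 890 mm width of the frame in y; along x they sit between the end posts with a 69 mm gap after the −x posts and between neighbouring slats, leaving 74 mm before the +x posts.


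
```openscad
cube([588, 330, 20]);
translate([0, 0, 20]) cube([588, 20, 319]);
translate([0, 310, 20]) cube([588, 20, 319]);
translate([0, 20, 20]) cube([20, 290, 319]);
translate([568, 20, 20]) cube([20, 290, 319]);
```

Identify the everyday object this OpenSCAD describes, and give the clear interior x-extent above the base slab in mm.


An open box. The internal width is 548 mm.

A 588×330 base slab with four walls standing on it — an open box. The base is 588 mm wide and the walls are 20 mm thick, so the internal width is 588 − 2 × 20 = 548 mm.


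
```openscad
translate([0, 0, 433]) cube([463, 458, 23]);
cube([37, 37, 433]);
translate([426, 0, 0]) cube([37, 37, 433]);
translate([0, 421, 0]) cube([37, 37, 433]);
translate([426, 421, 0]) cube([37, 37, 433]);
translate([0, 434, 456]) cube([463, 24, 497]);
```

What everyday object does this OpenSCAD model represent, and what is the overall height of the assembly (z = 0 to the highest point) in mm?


A chair. The overall height is 953 mm.

A slab on four corner posts with a tall panel at the back — a chair. The seat slab sits at z = 433 with thickness 23, and the 497 mm backrest starts at the seat top, so the overall height is 433 + 23 + 497 = 953 mm.


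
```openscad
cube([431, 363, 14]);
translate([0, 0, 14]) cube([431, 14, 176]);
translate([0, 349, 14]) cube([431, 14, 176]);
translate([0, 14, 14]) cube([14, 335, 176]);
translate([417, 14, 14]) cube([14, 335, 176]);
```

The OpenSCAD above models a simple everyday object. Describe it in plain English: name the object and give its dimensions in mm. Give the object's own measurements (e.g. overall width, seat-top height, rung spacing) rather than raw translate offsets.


An open-topped rectangular box: outside dimensions 431×363×190 mm, with a uniform wall and base thickness of 14 mm. The base is a full 431×363 slab on the floor; four walls sit on top of the base. The front and back walls (the −y and +y sides) span the full width; the two side walls fit between them.


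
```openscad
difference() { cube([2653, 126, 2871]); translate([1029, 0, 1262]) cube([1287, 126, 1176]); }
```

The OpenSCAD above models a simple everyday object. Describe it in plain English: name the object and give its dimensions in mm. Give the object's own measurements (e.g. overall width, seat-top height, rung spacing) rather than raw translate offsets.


A wall 2653 mm long (x), 126 mm thick (y), 2871 mm tall, with a rectangular window opening cut through it. The opening is 1287 mm wide and 1176 mm tall; its sill is at z = 1262 mm and its near (−x) edge is 1029 mm from the wall's −x end. The opening passes through the full wall thickness.


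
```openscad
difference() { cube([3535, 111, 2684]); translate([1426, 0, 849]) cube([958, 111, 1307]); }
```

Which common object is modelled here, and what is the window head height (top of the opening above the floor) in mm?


A wall with a window opening. The window head height is 2156 mm.

A wall with a rectangular opening subtracted — a window. Sill at z = 849, opening 1307 mm tall, so the head is at 849 + 1307 = 2156 mm.


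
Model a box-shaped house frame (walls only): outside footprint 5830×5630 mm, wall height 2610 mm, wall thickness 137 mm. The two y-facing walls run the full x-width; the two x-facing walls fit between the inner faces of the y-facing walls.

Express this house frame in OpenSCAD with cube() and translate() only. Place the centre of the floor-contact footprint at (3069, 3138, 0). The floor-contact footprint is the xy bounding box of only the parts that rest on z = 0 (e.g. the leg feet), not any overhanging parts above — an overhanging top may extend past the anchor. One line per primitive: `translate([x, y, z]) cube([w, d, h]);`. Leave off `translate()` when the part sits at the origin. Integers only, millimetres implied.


translate([154, 323, 0]) cube([5830, 137, 2610]);
translate([154, 5816, 0]) cube([5830, 137, 2610]);
translate([154, 460, 0]) cube([137, 5356, 2610]);
translate([5847, 460, 0]) cube([137, 5356, 2610]);


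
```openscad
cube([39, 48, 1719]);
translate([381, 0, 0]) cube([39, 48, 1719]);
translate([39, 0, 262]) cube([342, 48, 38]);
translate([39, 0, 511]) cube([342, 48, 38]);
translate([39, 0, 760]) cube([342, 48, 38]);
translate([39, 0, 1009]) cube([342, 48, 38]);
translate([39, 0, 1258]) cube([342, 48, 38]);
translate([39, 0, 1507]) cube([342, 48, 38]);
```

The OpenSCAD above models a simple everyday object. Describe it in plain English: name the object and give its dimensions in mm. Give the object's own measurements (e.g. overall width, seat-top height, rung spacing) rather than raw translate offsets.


A straight ladder. Two 39×48 mm vertical rails, 1719 mm tall, stand 420 mm apart (outside-to-outside) with their front faces coplanar on the −y side. 6 rungs, each 48 mm deep and 38 mm tall, span between the inner faces of the rails, front faces flush with the rails. The lowest rung's underside is at z = 262 mm and rungs are spaced 249 mm apart (underside to underside).


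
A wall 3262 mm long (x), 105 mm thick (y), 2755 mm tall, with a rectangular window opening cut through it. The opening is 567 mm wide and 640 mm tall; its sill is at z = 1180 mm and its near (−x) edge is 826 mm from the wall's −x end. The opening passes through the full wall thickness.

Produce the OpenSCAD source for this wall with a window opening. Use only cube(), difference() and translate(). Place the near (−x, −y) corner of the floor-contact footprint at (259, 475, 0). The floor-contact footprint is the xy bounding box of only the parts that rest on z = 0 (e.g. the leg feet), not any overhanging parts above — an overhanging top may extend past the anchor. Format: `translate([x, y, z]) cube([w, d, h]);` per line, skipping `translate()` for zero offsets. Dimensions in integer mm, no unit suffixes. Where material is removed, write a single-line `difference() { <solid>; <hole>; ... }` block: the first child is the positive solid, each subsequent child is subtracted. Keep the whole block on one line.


difference() { translate([259, 475, 0]) cube([3262, 105, 2755]); translate([1085, 475, 1180]) cube([567, 105, 640]); }


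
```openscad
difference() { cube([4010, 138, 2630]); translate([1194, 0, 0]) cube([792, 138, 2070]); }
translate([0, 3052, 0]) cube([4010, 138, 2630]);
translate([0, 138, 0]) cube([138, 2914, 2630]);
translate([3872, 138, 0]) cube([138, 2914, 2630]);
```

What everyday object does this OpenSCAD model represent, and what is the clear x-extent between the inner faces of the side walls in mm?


A single room. The interior width is 3734 mm.

Four walls enclosing a rectangle with a door in the front wall — a room. Outside width 4010 minus two 138 mm walls gives 3734 mm.


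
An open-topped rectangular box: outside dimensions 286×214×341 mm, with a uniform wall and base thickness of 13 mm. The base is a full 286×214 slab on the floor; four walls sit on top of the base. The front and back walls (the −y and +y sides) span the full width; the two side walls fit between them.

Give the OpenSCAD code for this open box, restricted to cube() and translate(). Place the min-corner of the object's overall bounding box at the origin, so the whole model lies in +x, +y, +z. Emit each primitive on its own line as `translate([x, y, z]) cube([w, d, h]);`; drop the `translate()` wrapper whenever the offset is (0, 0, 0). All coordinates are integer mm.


cube([286, 214, 13]);
translate([0, 0, 13]) cube([286, 13, 328]);
translate([0, 201, 13]) cube([286, 13, 328]);
translate([0, 13, 13]) cube([13, 188, 328]);
translate([273, 13, 13]) cube([13, 188, 328]);


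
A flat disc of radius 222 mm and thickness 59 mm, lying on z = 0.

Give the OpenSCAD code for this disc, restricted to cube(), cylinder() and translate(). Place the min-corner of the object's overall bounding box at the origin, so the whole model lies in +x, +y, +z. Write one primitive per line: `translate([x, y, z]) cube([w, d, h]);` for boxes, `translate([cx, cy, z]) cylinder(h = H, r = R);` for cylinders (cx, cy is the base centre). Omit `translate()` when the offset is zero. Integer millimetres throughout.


translate([222, 222, 0]) cylinder(h = 59, r = 222);


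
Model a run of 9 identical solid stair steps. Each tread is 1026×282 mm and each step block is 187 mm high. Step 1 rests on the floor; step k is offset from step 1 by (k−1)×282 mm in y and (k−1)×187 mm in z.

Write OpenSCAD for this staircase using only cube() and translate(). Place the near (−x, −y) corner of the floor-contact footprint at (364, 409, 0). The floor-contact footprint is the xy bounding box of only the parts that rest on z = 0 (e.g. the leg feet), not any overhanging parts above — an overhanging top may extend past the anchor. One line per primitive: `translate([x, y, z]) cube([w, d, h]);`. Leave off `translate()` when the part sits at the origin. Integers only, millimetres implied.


translate([364, 409, 0]) cube([1026, 282, 187]);
translate([364, 691, 187]) cube([1026, 282, 187]);
translate([364, 973, 374]) cube([1026, 282, 187]);
translate([364, 1255, 561]) cube([1026, 282, 187]);
translate([364, 1537, 748]) cube([1026, 282, 187]);
translate([364, 1819, 935]) cube([1026, 282, 187]);
translate([364, 2101, 1122]) cube([1026, 282, 187]);
translate([364, 2383, 1309]) cube([1026, 282, 187]);
translate([364, 2665, 1496]) cube([1026, 282, 187]);


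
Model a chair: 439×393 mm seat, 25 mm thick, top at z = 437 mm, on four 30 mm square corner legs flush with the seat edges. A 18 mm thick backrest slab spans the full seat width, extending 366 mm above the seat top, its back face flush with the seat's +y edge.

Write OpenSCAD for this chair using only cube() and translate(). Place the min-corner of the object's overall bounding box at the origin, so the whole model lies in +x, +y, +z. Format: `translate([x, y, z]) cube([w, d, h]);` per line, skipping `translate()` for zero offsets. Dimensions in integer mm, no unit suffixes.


// leg_h = 437 - 25 = 412
translate([0, 0, 412]) cube([439, 393, 25]);
cube([30, 30, 412]);
translate([409, 0, 0]) cube([30, 30, 412]);
translate([0, 363, 0]) cube([30, 30, 412]);
translate([409, 363, 0]) cube([30, 30, 412]);
translate([0, 375, 437]) cube([439, 18, 366]);


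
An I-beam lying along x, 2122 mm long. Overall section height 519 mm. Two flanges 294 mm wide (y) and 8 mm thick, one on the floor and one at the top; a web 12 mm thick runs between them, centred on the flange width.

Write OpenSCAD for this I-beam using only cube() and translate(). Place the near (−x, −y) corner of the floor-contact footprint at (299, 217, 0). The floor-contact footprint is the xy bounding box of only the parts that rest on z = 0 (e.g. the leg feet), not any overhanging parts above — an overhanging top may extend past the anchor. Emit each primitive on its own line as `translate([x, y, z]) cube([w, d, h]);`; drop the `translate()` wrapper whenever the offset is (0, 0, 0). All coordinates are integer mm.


translate([299, 217, 0]) cube([2122, 294, 8]);
translate([299, 358, 8]) cube([2122, 12, 503]);
translate([299, 217, 511]) cube([2122, 294, 8]);


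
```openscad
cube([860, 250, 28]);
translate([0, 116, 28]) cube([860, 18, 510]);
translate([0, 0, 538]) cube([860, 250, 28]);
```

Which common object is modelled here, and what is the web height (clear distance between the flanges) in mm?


An I-beam. The web height is 510 mm.

Two wide flanges with a thin centred web — an I-beam. Overall 566 mm minus two 28 mm flanges gives a web of 566 − 2·28 = 510 mm.


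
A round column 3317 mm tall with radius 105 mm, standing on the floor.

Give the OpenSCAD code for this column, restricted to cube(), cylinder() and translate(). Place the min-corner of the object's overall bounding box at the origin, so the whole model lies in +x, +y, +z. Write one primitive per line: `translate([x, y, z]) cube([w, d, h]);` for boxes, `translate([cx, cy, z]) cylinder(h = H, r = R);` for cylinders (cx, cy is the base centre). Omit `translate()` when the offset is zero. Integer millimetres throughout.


translate([105, 105, 0]) cylinder(h = 3317, r = 105);


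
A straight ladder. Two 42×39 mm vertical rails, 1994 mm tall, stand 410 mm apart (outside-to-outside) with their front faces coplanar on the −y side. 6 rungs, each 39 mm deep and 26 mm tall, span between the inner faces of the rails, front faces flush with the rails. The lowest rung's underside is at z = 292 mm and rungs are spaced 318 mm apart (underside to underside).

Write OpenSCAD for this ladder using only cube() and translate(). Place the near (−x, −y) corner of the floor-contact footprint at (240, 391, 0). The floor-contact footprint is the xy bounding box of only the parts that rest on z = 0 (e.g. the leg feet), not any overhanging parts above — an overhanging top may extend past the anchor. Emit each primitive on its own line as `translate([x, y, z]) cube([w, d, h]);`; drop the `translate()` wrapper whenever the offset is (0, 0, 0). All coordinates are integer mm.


translate([240, 391, 0]) cube([42, 39, 1994]);
translate([608, 391, 0]) cube([42, 39, 1994]);
translate([282, 391, 292]) cube([326, 39, 26]);
translate([282, 391, 610]) cube([326, 39, 26]);
translate([282, 391, 928]) cube([326, 39, 26]);
translate([282, 391, 1246]) cube([326, 39, 26]);
translate([282, 391, 1564]) cube([326, 39, 26]);
translate([282, 391, 1882]) cube([326, 39, 26]);


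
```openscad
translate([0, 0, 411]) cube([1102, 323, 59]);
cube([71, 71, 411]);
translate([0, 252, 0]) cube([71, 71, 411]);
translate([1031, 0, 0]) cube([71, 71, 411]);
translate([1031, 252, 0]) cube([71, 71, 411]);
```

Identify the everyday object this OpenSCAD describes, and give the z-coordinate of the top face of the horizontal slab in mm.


A bench. The seat-top height is 470 mm.

A long slab on four corner posts — a bench. The slab sits at z = 411 with thickness 59, so the top is 411 + 59 = 470 mm.


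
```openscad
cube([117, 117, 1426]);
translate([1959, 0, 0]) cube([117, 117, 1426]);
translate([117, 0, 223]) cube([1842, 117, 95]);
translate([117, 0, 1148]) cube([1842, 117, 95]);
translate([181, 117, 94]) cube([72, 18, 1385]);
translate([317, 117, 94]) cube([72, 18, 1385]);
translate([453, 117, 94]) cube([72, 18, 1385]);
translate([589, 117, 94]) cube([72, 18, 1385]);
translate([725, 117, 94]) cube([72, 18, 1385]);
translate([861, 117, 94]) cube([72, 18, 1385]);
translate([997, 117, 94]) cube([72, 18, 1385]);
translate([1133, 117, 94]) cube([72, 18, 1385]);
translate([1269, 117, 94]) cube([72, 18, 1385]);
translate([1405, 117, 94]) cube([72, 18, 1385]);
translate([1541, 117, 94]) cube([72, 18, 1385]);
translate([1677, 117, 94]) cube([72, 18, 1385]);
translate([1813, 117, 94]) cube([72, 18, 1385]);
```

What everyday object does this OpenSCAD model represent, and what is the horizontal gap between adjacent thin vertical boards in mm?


A fence section. The picket gap is 64 mm.

Two posts, two rails, 13 pickets — a fence section. Span 1842 mm holds 13 pickets of 72 mm with 14 equal gaps: ⌊(1842 − 13·72) / 14⌋ = 64 mm.


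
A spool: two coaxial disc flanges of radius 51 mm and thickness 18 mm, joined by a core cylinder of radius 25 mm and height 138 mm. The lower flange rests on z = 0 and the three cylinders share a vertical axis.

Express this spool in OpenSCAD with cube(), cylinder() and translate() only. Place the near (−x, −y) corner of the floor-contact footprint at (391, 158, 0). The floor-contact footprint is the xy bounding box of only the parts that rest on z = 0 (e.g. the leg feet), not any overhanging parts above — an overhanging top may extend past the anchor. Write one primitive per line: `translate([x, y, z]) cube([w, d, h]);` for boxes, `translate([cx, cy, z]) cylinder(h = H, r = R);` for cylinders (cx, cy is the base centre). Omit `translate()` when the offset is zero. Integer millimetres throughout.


translate([442, 209, 0]) cylinder(h = 18, r = 51);
translate([442, 209, 18]) cylinder(h = 138, r = 25);
translate([442, 209, 156]) cylinder(h = 18, r = 51);


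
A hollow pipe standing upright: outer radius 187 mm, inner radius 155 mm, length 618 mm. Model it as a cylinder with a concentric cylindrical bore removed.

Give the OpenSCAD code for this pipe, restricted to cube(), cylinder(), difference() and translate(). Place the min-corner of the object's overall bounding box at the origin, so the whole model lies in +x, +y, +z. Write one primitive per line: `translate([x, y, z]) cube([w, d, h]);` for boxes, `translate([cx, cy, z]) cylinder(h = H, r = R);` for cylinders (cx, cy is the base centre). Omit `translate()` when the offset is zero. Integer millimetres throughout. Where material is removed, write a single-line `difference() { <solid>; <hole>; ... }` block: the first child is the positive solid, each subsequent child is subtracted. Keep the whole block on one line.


difference() { translate([187, 187, 0]) cylinder(h = 618, r = 187); translate([187, 187, 0]) cylinder(h = 618, r = 155); }


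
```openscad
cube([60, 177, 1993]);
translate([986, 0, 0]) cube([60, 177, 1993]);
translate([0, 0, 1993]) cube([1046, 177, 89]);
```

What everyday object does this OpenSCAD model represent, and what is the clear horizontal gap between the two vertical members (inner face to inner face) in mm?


A door frame. The clear opening width is 926 mm.

Two 1993 mm tall posts with a header on top — a door frame. The left jamb is 60 mm wide at x = 0; the right jamb starts at x = 986. The clear opening is 986 − 60 = 926 mm.


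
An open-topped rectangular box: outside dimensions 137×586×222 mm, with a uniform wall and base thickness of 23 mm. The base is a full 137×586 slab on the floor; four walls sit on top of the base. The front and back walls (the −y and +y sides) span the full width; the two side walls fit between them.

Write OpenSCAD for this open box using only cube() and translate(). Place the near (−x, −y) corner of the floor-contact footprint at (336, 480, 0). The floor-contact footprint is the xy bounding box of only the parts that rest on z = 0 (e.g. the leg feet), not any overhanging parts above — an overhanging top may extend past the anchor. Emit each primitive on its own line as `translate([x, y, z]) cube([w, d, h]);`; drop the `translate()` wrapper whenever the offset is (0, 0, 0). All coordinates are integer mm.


translate([336, 480, 0]) cube([137, 586, 23]);
translate([336, 480, 23]) cube([137, 23, 199]);
translate([336, 1043, 23]) cube([137, 23, 199]);
translate([336, 503, 23]) cube([23, 540, 199]);
translate([450, 503, 23]) cube([23, 540, 199]);


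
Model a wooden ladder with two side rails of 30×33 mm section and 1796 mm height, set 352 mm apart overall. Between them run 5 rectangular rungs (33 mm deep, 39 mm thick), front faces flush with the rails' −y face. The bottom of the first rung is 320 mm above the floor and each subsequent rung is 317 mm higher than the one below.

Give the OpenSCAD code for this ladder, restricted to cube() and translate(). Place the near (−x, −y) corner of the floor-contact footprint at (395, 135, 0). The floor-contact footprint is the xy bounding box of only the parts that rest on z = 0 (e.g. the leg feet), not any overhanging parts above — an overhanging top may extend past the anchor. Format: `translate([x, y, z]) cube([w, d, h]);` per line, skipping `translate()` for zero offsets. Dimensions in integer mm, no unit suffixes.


// rung span = 352 - 2*30 = 292
// rung[k] z = 320 + k*317
translate([395, 135, 0]) cube([30, 33, 1796]);
translate([717, 135, 0]) cube([30, 33, 1796]);
translate([425, 135, 320]) cube([292, 33, 39]);
translate([425, 135, 637]) cube([292, 33, 39]);
translate([425, 135, 954]) cube([292, 33, 39]);
translate([425, 135, 1271]) cube([292, 33, 39]);
translate([425, 135, 1588]) cube([292, 33, 39]);
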